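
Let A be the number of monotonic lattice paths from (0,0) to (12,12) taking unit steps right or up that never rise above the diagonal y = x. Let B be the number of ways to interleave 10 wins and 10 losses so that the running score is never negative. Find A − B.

191216

Monotone paths in an n×n grid that stay weakly below the diagonal are counted by C_n; here n = 12. So A = C_12 = 208012.
Reading a vote for the leader as '(' and for the other as ')' turns such a sequence into a balanced string of 10 pairs, so the count is C_10. So B = C_10 = 16796.
A − B = 208012 − 16796 = 191216.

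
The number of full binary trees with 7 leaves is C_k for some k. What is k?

6

Full binary trees with 7 leaves have 7−1 = 6 internal nodes, so there are C_6 of them.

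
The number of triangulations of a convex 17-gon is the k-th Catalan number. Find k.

15

A convex 17-gon is triangulated into 15 triangles, and the number of such triangulations is the Catalan number C_{17−2} = C_15.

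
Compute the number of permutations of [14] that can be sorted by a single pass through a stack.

By Knuth's characterisation, the stack-sortable permutations of length 14 are the 231-avoiders, numbering C_14.
C_14 = C(28,14)/15 = 40116600/15 = 2674440.

2674440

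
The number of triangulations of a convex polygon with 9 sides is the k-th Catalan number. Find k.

The number of triangulations of a 9-gon is the Catalan number C_7 (index = sides − 2).

7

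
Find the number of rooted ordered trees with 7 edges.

Rooted ordered trees with n edges are counted by C_n; here n = 7.
C_7 = C_6 · 2(2·6+1)/(6+2) = 132 · 26/8 = 429.

429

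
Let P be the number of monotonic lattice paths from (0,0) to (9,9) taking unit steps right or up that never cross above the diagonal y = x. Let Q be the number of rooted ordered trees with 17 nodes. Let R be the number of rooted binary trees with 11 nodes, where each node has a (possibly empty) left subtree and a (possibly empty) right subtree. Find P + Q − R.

35303746

Monotone paths in an n×n grid that stay weakly below the diagonal are counted by C_n; here n = 9. So P = C_9 = 4862.
Rooted ordered (plane) trees on m nodes have m−1 edges and are counted by C_{m−1}; m = 17 gives C_16. So Q = C_16 = 35357670.
Rooted binary trees with 11 nodes (each child slot possibly empty) number C_11. So R = C_11 = 58786.
P + Q − R = 4862 + 35357670 − 58786 = 35303746.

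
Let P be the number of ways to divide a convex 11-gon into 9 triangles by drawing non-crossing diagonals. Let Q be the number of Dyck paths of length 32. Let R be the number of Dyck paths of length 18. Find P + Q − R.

The number of triangulations of an 11-gon is the Catalan number C_9 (index = sides − 2). So P = C_9 = 4862.
A Dyck path with 16 up-steps and 16 down-steps has semilength 16, so there are C_16 of them. So Q = C_16 = 35357670.
Paths of 9 up- and 9 down-steps that never dip below the axis are Dyck paths; their count is C_9. So R = C_9 = 4862.
P + Q − R = 4862 + 35357670 − 4862 = 35357670.

35357670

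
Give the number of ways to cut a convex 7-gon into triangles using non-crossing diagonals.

The number of triangulations of a 7-gon is the Catalan number C_5 (index = sides − 2).
C_5 = C(10,5)/6 = 252/6 = 42.

42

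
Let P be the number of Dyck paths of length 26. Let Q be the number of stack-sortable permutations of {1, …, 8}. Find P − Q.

741470

Dyck paths of semilength n (length 2n) are counted by C_n; here n = 13. So P = C_13 = 742900.
Stack-sortable permutations are exactly the 231-avoiding ones, counted by C_n; here n = 8. So Q = C_8 = 1430.
P − Q = 742900 − 1430 = 741470.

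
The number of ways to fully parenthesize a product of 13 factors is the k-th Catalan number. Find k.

Parenthesizations of m factors correspond to full binary trees with m leaves, counted by C_{m−1}; m = 13 gives C_12.

12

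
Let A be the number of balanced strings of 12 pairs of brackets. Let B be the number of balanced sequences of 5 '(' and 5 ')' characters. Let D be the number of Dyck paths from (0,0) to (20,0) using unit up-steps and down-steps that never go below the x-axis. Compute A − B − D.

With 12 pairs the number of balanced bracket strings is the Catalan number C_12. So A = C_12 = 208012.
A balanced arrangement of 5 bracket pairs is a Dyck word of semilength 5, so the count is C_5. So B = C_5 = 42.
Dyck paths of semilength n (length 2n) are counted by C_n; here n = 10. So D = C_10 = 16796.
A − B − D = 208012 − 42 − 16796 = 191174.

191174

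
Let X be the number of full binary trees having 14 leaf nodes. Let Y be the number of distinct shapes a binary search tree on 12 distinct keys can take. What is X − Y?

Full binary trees with 14 leaves have 14−1 = 13 internal nodes, so there are C_13 of them. So X = C_13 = 742900.
There are C_n binary search tree shapes on n keys; with n = 12 that is C_12. So Y = C_12 = 208012.
X − Y = 742900 − 208012 = 534888.

534888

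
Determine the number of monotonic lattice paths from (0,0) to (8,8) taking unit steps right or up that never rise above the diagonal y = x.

1430

Monotone paths in an n×n grid that stay weakly below the diagonal are counted by C_n; here n = 8.
C_8 = C_7 · 2(2·7+1)/(7+2) = 429 · 30/9 = 1430.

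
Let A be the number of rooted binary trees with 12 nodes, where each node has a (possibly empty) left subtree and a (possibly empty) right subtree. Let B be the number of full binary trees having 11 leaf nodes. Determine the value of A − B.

Rooted binary trees with 12 nodes (each child slot possibly empty) number C_12. So A = C_12 = 208012.
A full binary tree with L leaves has L−1 internal nodes and is counted by C_{L−1}; L = 11 gives C_10. So B = C_10 = 16796.
A − B = 208012 − 16796 = 191216.

191216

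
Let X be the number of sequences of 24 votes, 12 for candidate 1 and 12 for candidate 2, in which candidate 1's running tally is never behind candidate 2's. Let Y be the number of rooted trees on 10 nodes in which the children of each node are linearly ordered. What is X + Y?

212874

Reading a vote for the leader as '(' and for the other as ')' turns such a sequence into a balanced string of 12 pairs, so the count is C_12. So X = C_12 = 208012.
Rooted ordered (plane) trees on m nodes have m−1 edges and are counted by C_{m−1}; m = 10 gives C_9. So Y = C_9 = 4862.
X + Y = 208012 + 4862 = 212874.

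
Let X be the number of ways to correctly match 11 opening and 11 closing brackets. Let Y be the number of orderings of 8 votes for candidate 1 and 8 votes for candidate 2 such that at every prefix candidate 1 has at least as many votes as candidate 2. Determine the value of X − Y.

Balanced strings of n pairs of brackets are counted by C_n; here n = 11. So X = C_11 = 58786.
Ballot sequences with n votes each where one side never trails are Dyck words, counted by C_n; here n = 8. So Y = C_8 = 1430.
X − Y = 58786 − 1430 = 57356.

57356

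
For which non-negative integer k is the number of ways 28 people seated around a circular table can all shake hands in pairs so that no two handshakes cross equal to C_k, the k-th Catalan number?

Non-crossing handshake pairings of 2n people are counted by C_n; 28 people gives n = 14.

14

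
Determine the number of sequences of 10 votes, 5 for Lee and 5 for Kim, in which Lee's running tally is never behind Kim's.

42

Ballot sequences with n votes each where one side never trails are Dyck words, counted by C_n; here n = 5.
C_5 = C_4 · 2(2·4+1)/(4+2) = 14 · 18/6 = 42.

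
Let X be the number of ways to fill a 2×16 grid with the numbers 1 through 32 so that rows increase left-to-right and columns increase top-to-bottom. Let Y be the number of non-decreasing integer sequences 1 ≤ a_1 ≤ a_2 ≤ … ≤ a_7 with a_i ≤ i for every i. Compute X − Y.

35357241

By the hook-length formula (or a Dyck-path bijection), SYT of shape 2×16 number C_16. So X = C_16 = 35357670.
Weakly increasing sequences with a_i ≤ i biject with Dyck paths of semilength 7, so there are C_7. So Y = C_7 = 429.
X − Y = 35357670 − 429 = 35357241.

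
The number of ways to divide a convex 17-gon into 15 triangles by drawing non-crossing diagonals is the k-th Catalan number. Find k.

15

Triangulations of a convex m-gon are counted by C_{m−2}; with m = 17 this is C_15.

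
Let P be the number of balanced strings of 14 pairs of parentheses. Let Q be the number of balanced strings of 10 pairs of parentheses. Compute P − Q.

With 14 pairs the number of balanced bracket strings is the Catalan number C_14. So P = C_14 = 2674440.
A balanced arrangement of 10 bracket pairs is a Dyck word of semilength 10, so the count is C_10. So Q = C_10 = 16796.
P − Q = 2674440 − 16796 = 2657644.

2657644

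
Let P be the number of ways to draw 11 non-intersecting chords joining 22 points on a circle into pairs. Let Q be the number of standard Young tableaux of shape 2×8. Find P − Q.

57356

Pairing 22 circle points by 11 non-crossing chords gives C_11 matchings. So P = C_11 = 58786.
By the hook-length formula (or a Dyck-path bijection), SYT of shape 2×8 number C_8. So Q = C_8 = 1430.
P − Q = 58786 − 1430 = 57356.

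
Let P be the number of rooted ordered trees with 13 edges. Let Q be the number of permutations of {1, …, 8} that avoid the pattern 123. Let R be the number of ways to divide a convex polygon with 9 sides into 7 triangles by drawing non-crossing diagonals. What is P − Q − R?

Rooted ordered trees with n edges are counted by C_n; here n = 13. So P = C_13 = 742900.
For any fixed pattern of length 3, the pattern-avoiding permutations of [8] number C_8. So Q = C_8 = 1430.
Triangulations of a convex m-gon are counted by C_{m−2}; with m = 9 this is C_7. So R = C_7 = 429.
P − Q − R = 742900 − 1430 − 429 = 741041.

741041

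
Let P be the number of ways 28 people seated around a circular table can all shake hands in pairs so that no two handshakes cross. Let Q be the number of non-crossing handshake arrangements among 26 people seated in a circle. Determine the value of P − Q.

Non-crossing handshake pairings of 2n people are counted by C_n; 28 people gives n = 14. So P = C_14 = 2674440.
Non-crossing handshake pairings of 2n people are counted by C_n; 26 people gives n = 13. So Q = C_13 = 742900.
P − Q = 2674440 − 742900 = 1931540.

1931540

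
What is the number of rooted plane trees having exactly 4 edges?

14

Rooted ordered trees with n edges are counted by C_n; here n = 4.
C_4 = C(8,4)/5 = 70/5 = 14.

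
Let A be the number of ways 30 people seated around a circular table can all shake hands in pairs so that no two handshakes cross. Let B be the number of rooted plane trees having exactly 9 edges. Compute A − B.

9689983

With 30 = 2·15 people, non-crossing handshake pairings are non-crossing perfect matchings on a circle, counted by C_15. So A = C_15 = 9694845.
Rooted ordered trees with n edges are counted by C_n; here n = 9. So B = C_9 = 4862.
A − B = 9694845 − 4862 = 9689983.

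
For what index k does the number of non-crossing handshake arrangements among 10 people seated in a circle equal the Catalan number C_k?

5

With 10 = 2·5 people, non-crossing handshake pairings are non-crossing perfect matchings on a circle, counted by C_5.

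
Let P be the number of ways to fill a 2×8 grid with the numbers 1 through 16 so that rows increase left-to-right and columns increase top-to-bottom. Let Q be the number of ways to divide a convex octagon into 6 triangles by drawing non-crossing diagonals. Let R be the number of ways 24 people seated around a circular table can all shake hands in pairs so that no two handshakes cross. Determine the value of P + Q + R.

209574

Standard Young tableaux of shape 2×n are counted by C_n; here n = 8. So P = C_8 = 1430.
A convex 8-gon is triangulated into 6 triangles, and the number of such triangulations is the Catalan number C_{8−2} = C_6. So Q = C_6 = 132.
Non-crossing handshake pairings of 2n people are counted by C_n; 24 people gives n = 12. So R = C_12 = 208012.
P + Q + R = 1430 + 132 + 208012 = 209574.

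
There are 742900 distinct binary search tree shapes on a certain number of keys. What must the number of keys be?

Binary search tree shapes on n keys are counted by C_n. The Catalan number equal to 742900 is C_13.

13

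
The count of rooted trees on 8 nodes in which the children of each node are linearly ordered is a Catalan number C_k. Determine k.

7

A rooted plane tree on 8 nodes has 7 edges, and such trees are counted by C_7.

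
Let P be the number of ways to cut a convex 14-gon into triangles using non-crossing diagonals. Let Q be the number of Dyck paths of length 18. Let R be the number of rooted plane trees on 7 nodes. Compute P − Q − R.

The number of triangulations of a 14-gon is the Catalan number C_12 (index = sides − 2). So P = C_12 = 208012.
A Dyck path with 9 up-steps and 9 down-steps has semilength 9, so there are C_9 of them. So Q = C_9 = 4862.
Rooted ordered (plane) trees on m nodes have m−1 edges and are counted by C_{m−1}; m = 7 gives C_6. So R = C_6 = 132.
P − Q − R = 208012 − 4862 − 132 = 203018.

203018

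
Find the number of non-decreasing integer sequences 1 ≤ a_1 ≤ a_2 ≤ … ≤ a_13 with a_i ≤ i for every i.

742900

Weakly increasing sequences with a_i ≤ i biject with Dyck paths of semilength 13, so there are C_13.
C_13 = 742900.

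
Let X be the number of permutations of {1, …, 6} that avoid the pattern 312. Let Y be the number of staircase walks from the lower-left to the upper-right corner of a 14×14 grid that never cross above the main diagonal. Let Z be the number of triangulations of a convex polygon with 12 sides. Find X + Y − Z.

2657776

For any fixed pattern of length 3, the pattern-avoiding permutations of [6] number C_6. So X = C_6 = 132.
Sub-diagonal monotone paths from (0,0) to (14,14) biject with Dyck paths of semilength 14, giving C_14. So Y = C_14 = 2674440.
A convex 12-gon is triangulated into 10 triangles, and the number of such triangulations is the Catalan number C_{12−2} = C_10. So Z = C_10 = 16796.
X + Y − Z = 132 + 2674440 − 16796 = 2657776.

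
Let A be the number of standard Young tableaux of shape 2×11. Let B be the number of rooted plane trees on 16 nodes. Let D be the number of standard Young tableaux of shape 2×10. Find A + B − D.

9736835

Standard Young tableaux of shape 2×n are counted by C_n; here n = 11. So A = C_11 = 58786.
A rooted plane tree on 16 nodes has 15 edges, and such trees are counted by C_15. So B = C_15 = 9694845.
By the hook-length formula (or a Dyck-path bijection), SYT of shape 2×10 number C_10. So D = C_10 = 16796.
A + B − D = 58786 + 9694845 − 16796 = 9736835.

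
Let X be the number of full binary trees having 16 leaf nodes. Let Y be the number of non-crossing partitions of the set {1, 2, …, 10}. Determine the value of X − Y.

A full binary tree with L leaves has L−1 internal nodes and is counted by C_{L−1}; L = 16 gives C_15. So X = C_15 = 9694845.
Non-crossing partitions of an n-element set are counted by C_n; here n = 10. So Y = C_10 = 16796.
X − Y = 9694845 − 16796 = 9678049.

9678049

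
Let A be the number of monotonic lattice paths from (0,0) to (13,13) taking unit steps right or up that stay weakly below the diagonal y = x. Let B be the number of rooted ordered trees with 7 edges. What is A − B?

Monotone paths in an n×n grid that stay weakly below the diagonal are counted by C_n; here n = 13. So A = C_13 = 742900.
A rooted plane tree with 7 edges has 8 nodes, and the count is C_7. So B = C_7 = 429.
A − B = 742900 − 429 = 742471.

742471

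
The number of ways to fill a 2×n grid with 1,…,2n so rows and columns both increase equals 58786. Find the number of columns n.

11

Standard Young tableaux of shape 2×n are counted by C_n. Since C_11 = 58786, the index is 11.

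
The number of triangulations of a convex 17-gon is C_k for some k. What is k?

15

A convex 17-gon is triangulated into 15 triangles, and the number of such triangulations is the Catalan number C_{17−2} = C_15.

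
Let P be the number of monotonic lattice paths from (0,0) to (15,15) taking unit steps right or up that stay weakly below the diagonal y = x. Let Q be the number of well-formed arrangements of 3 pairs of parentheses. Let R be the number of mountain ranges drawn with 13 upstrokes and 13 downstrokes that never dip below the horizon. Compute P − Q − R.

8951940

Sub-diagonal monotone paths from (0,0) to (15,15) biject with Dyck paths of semilength 15, giving C_15. So P = C_15 = 9694845.
Balanced strings of n pairs of brackets are counted by C_n; here n = 3. So Q = C_3 = 5.
A Dyck path with 13 up-steps and 13 down-steps has semilength 13, so there are C_13 of them. So R = C_13 = 742900.
P − Q − R = 9694845 − 5 − 742900 = 8951940.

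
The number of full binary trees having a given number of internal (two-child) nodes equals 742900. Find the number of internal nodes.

13

Full binary trees with n internal nodes are counted by C_n. Since C_13 = 742900, the index is 13.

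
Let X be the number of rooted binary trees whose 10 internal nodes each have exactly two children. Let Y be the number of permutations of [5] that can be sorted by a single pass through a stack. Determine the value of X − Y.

The number of full binary trees on 10 internal nodes is the Catalan number C_10. So X = C_10 = 16796.
By Knuth's characterisation, the stack-sortable permutations of length 5 are the 231-avoiders, numbering C_5. So Y = C_5 = 42.
X − Y = 16796 − 42 = 16754.

16754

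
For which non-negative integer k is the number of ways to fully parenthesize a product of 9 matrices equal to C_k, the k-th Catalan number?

Bracketing 9 factors into binary products is counted by C_{9−1} = C_8.

8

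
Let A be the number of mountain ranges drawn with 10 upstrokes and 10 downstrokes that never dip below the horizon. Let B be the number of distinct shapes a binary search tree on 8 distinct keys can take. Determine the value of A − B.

15366

Dyck paths of semilength n (length 2n) are counted by C_n; here n = 10. So A = C_10 = 16796.
There are C_n binary search tree shapes on n keys; with n = 8 that is C_8. So B = C_8 = 1430.
A − B = 16796 − 1430 = 15366.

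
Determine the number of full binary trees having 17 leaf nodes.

A full binary tree with L leaves has L−1 internal nodes and is counted by C_{L−1}; L = 17 gives C_16.
C_16 = C(32,16)/17 = 601080390/17 = 35357670.

35357670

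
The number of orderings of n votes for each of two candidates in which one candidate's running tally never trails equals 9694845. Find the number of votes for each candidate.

15

Such ballot sequences with n votes each are counted by C_n; 9694845 = C_15.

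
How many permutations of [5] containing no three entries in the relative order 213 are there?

For any fixed pattern of length 3, the pattern-avoiding permutations of [5] number C_5.
C_5 = C_4 · 2(2·4+1)/(4+2) = 14 · 18/6 = 42.

42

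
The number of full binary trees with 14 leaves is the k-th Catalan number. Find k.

13

A full binary tree with L leaves has L−1 internal nodes and is counted by C_{L−1}; L = 14 gives C_13.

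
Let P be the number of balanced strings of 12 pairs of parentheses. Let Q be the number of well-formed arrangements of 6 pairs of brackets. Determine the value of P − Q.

Balanced strings of n pairs of brackets are counted by C_n; here n = 12. So P = C_12 = 208012.
Balanced strings of n pairs of brackets are counted by C_n; here n = 6. So Q = C_6 = 132.
P − Q = 208012 − 132 = 207880.

207880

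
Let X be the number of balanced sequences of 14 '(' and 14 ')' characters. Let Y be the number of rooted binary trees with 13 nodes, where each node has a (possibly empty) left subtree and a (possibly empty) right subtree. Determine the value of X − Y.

Balanced strings of n pairs of brackets are counted by C_n; here n = 14. So X = C_14 = 2674440.
Binary trees (left/right distinguished) on n nodes are counted by C_n; here n = 13. So Y = C_13 = 742900.
X − Y = 2674440 − 742900 = 1931540.

1931540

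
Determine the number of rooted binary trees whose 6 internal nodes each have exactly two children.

132

Full binary trees with n internal nodes are counted by C_n; here n = 6.
C_6 = C_5 · 2(2·5+1)/(5+2) = 42 · 22/7 = 132.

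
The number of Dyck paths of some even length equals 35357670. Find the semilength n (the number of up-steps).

Dyck paths of semilength n are counted by C_n; 35357670 = C_16.

16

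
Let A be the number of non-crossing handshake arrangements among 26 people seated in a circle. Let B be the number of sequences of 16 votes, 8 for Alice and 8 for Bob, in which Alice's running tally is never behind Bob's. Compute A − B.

With 26 = 2·13 people, non-crossing handshake pairings are non-crossing perfect matchings on a circle, counted by C_13. So A = C_13 = 742900.
Reading a vote for the leader as '(' and for the other as ')' turns such a sequence into a balanced string of 8 pairs, so the count is C_8. So B = C_8 = 1430.
A − B = 742900 − 1430 = 741470.

741470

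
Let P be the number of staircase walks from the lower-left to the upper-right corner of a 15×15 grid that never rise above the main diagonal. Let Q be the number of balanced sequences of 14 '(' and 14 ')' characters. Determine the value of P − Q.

Sub-diagonal monotone paths from (0,0) to (15,15) biject with Dyck paths of semilength 15, giving C_15. So P = C_15 = 9694845.
A balanced arrangement of 14 bracket pairs is a Dyck word of semilength 14, so the count is C_14. So Q = C_14 = 2674440.
P − Q = 9694845 − 2674440 = 7020405.

7020405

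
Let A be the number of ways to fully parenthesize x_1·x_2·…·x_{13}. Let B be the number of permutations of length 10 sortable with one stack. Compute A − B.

Parenthesizations of m factors correspond to full binary trees with m leaves, counted by C_{m−1}; m = 13 gives C_12. So A = C_12 = 208012.
Stack-sortable permutations are exactly the 231-avoiding ones, counted by C_n; here n = 10. So B = C_10 = 16796.
A − B = 208012 − 16796 = 191216.

191216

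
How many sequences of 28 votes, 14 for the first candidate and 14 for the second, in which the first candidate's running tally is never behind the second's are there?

2674440

Ballot sequences with n votes each where one side never trails are Dyck words, counted by C_n; here n = 14.
C_14 = C_13 · 2(2·13+1)/(13+2) = 742900 · 54/15 = 2674440.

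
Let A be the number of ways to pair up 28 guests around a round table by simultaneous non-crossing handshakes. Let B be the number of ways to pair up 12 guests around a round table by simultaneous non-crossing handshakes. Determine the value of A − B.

With 28 = 2·14 people, non-crossing handshake pairings are non-crossing perfect matchings on a circle, counted by C_14. So A = C_14 = 2674440.
With 12 = 2·6 people, non-crossing handshake pairings are non-crossing perfect matchings on a circle, counted by C_6. So B = C_6 = 132.
A − B = 2674440 − 132 = 2674308.

2674308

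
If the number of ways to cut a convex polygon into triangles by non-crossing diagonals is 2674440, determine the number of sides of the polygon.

16

Triangulations of a convex m-gon are counted by C_{m−2}, and C_14 = 2674440.
So m − 2 = 14, giving m = 16 sides.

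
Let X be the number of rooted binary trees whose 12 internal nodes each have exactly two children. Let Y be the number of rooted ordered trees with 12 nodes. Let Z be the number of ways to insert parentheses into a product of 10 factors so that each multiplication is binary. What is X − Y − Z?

144364

The number of full binary trees on 12 internal nodes is the Catalan number C_12. So X = C_12 = 208012.
Rooted ordered (plane) trees on m nodes have m−1 edges and are counted by C_{m−1}; m = 12 gives C_11. So Y = C_11 = 58786.
Parenthesizations of m factors correspond to full binary trees with m leaves, counted by C_{m−1}; m = 10 gives C_9. So Z = C_9 = 4862.
X − Y − Z = 208012 − 58786 − 4862 = 144364.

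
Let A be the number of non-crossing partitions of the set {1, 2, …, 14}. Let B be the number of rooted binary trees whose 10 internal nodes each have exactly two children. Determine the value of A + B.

2691236

The non-crossing partitions of [14] form a lattice of size C_14. So A = C_14 = 2674440.
Full binary trees with n internal nodes are counted by C_n; here n = 10. So B = C_10 = 16796.
A + B = 2674440 + 16796 = 2691236.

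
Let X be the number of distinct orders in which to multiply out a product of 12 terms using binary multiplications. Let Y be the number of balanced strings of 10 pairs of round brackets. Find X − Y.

Bracketing 12 factors into binary products is counted by C_{12−1} = C_11. So X = C_11 = 58786.
With 10 pairs the number of balanced bracket strings is the Catalan number C_10. So Y = C_10 = 16796.
X − Y = 58786 − 16796 = 41990.

41990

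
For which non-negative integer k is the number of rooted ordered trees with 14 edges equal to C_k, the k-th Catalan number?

14

Rooted ordered trees with n edges are counted by C_n; here n = 14.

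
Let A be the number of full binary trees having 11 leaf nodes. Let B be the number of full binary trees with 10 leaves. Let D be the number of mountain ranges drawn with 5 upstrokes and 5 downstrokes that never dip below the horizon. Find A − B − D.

Full binary trees with 11 leaves have 11−1 = 10 internal nodes, so there are C_10 of them. So A = C_10 = 16796.
Full binary trees with 10 leaves have 10−1 = 9 internal nodes, so there are C_9 of them. So B = C_9 = 4862.
A Dyck path with 5 up-steps and 5 down-steps has semilength 5, so there are C_5 of them. So D = C_5 = 42.
A − B − D = 16796 − 4862 − 42 = 11892.

11892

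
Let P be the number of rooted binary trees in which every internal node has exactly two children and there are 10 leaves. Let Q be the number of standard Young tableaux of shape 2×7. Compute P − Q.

4433

A full binary tree with L leaves has L−1 internal nodes and is counted by C_{L−1}; L = 10 gives C_9. So P = C_9 = 4862.
By the hook-length formula (or a Dyck-path bijection), SYT of shape 2×7 number C_7. So Q = C_7 = 429.
P − Q = 4862 − 429 = 4433.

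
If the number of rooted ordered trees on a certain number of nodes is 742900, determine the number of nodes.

14

Rooted ordered trees on m nodes are counted by C_{m−1}. Since C_13 = 742900, the index is 13.
So the index is 13, and the number of nodes is 13 + 1 = 14.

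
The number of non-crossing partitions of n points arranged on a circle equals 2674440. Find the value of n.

14

Non-crossing partitions of [n] are counted by C_n, and C_14 = 2674440.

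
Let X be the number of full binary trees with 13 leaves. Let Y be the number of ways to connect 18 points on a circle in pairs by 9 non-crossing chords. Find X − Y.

203150

A full binary tree with L leaves has L−1 internal nodes and is counted by C_{L−1}; L = 13 gives C_12. So X = C_12 = 208012.
Pairing 18 circle points by 9 non-crossing chords gives C_9 matchings. So Y = C_9 = 4862.
X − Y = 208012 − 4862 = 203150.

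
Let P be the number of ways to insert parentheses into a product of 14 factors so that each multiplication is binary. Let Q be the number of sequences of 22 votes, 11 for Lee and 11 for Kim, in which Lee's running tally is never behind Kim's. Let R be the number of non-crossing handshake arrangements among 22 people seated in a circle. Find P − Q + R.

742900

Ways to associate a product of 14 factors correspond to binary trees on 14 leaves, so the count is C_13. So P = C_13 = 742900.
Ballot sequences with n votes each where one side never trails are Dyck words, counted by C_n; here n = 11. So Q = C_11 = 58786.
Non-crossing handshake pairings of 2n people are counted by C_n; 22 people gives n = 11. So R = C_11 = 58786.
P − Q + R = 742900 − 58786 + 58786 = 742900.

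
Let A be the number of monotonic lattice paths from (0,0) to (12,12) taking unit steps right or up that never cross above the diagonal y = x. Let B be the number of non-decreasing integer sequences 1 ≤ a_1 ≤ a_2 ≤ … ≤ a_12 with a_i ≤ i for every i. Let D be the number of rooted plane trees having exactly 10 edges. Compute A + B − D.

399228

Sub-diagonal monotone paths from (0,0) to (12,12) biject with Dyck paths of semilength 12, giving C_12. So A = C_12 = 208012.
Weakly increasing sequences with a_i ≤ i biject with Dyck paths of semilength 12, so there are C_12. So B = C_12 = 208012.
A rooted plane tree with 10 edges has 11 nodes, and the count is C_10. So D = C_10 = 16796.
A + B − D = 208012 + 208012 − 16796 = 399228.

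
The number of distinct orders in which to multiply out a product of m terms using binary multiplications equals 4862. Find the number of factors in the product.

Parenthesizations of m factors are counted by C_{m−1}. Since C_9 = 4862, the index is 9.
So the index is 9, and the number of factors is 9 + 1 = 10.

10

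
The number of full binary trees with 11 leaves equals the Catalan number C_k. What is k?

A full binary tree with L leaves has L−1 internal nodes and is counted by C_{L−1}; L = 11 gives C_10.

10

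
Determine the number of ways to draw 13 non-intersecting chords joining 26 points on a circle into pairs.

Pairing 26 circle points by 13 non-crossing chords gives C_13 matchings.
C_13 = C_12 · 2(2·12+1)/(12+2) = 208012 · 50/14 = 742900.

742900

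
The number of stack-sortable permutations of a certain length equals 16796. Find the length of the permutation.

Stack-sortable permutations of [n] are counted by C_n. The Catalan number equal to 16796 is C_10.

10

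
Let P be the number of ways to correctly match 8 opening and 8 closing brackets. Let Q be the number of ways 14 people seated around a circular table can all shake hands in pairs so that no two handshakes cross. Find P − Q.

Balanced strings of n pairs of brackets are counted by C_n; here n = 8. So P = C_8 = 1430.
With 14 = 2·7 people, non-crossing handshake pairings are non-crossing perfect matchings on a circle, counted by C_7. So Q = C_7 = 429.
P − Q = 1430 − 429 = 1001.

1001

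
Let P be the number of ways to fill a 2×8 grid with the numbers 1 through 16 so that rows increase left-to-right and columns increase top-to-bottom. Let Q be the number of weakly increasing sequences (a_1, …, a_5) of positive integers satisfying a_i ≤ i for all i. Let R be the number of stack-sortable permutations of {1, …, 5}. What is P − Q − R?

1346

By the hook-length formula (or a Dyck-path bijection), SYT of shape 2×8 number C_8. So P = C_8 = 1430.
Weakly increasing sequences with a_i ≤ i biject with Dyck paths of semilength 5, so there are C_5. So Q = C_5 = 42.
Stack-sortable permutations are exactly the 231-avoiding ones, counted by C_n; here n = 5. So R = C_5 = 42.
P − Q − R = 1430 − 42 − 42 = 1346.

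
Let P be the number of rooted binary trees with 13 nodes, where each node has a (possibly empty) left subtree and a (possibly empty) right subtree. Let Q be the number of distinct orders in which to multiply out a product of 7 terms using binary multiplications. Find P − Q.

There are C_n binary search tree shapes on n keys; with n = 13 that is C_13. So P = C_13 = 742900.
Ways to associate a product of 7 factors correspond to binary trees on 7 leaves, so the count is C_6. So Q = C_6 = 132.
P − Q = 742900 − 132 = 742768.

742768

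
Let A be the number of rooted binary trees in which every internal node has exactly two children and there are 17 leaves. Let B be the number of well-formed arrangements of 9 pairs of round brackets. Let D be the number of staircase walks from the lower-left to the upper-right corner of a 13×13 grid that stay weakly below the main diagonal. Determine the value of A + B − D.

34619632

A full binary tree with L leaves has L−1 internal nodes and is counted by C_{L−1}; L = 17 gives C_16. So A = C_16 = 35357670.
A balanced arrangement of 9 bracket pairs is a Dyck word of semilength 9, so the count is C_9. So B = C_9 = 4862.
Monotone paths in an n×n grid that stay weakly below the diagonal are counted by C_n; here n = 13. So D = C_13 = 742900.
A + B − D = 35357670 + 4862 − 742900 = 34619632.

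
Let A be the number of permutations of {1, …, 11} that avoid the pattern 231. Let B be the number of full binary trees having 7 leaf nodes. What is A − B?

For any fixed pattern of length 3, the pattern-avoiding permutations of [11] number C_11. So A = C_11 = 58786.
Full binary trees with 7 leaves have 7−1 = 6 internal nodes, so there are C_6 of them. So B = C_6 = 132.
A − B = 58786 − 132 = 58654.

58654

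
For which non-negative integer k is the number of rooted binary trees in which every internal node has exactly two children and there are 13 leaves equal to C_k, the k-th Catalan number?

A full binary tree with L leaves has L−1 internal nodes and is counted by C_{L−1}; L = 13 gives C_12.

12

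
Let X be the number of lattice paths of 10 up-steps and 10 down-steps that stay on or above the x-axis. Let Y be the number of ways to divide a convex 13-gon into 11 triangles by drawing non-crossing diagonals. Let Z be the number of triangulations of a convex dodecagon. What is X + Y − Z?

58786

A Dyck path with 10 up-steps and 10 down-steps has semilength 10, so there are C_10 of them. So X = C_10 = 16796.
A convex 13-gon is triangulated into 11 triangles, and the number of such triangulations is the Catalan number C_{13−2} = C_11. So Y = C_11 = 58786.
The number of triangulations of a 12-gon is the Catalan number C_10 (index = sides − 2). So Z = C_10 = 16796.
X + Y − Z = 16796 + 58786 − 16796 = 58786.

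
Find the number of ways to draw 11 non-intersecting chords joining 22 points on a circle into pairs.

Pairing 22 circle points by 11 non-crossing chords gives C_11 matchings.
C_11 = 58786.

58786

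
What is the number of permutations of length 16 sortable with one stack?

By Knuth's characterisation, the stack-sortable permutations of length 16 are the 231-avoiders, numbering C_16.
C_16 = C(32,16)/17 = 601080390/17 = 35357670.

35357670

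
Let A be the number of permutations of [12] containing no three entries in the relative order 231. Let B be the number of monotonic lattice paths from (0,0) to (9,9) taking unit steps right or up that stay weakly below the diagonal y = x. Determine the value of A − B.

Permutations of [n] avoiding any single length-3 pattern are counted by C_n; here n = 12. So A = C_12 = 208012.
Monotone paths in an n×n grid that stay weakly below the diagonal are counted by C_n; here n = 9. So B = C_9 = 4862.
A − B = 208012 − 4862 = 203150.

203150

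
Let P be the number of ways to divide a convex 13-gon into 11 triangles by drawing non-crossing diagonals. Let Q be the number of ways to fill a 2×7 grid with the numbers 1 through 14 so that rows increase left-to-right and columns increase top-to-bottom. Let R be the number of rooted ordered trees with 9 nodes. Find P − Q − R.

56927

Triangulations of a convex m-gon are counted by C_{m−2}; with m = 13 this is C_11. So P = C_11 = 58786.
Standard Young tableaux of shape 2×n are counted by C_n; here n = 7. So Q = C_7 = 429.
A rooted plane tree on 9 nodes has 8 edges, and such trees are counted by C_8. So R = C_8 = 1430.
P − Q − R = 58786 − 429 − 1430 = 56927.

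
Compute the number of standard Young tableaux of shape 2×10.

16796

Standard Young tableaux of shape 2×n are counted by C_n; here n = 10.
C_10 = C(20,10)/11 = 184756/11 = 16796.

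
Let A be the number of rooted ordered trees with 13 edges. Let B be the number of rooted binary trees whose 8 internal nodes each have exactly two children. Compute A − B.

A rooted plane tree with 13 edges has 14 nodes, and the count is C_13. So A = C_13 = 742900.
Full binary trees with n internal nodes are counted by C_n; here n = 8. So B = C_8 = 1430.
A − B = 742900 − 1430 = 741470.

741470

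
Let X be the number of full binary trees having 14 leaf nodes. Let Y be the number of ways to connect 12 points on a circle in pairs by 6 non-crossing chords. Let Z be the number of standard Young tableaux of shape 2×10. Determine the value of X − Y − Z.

725972

Full binary trees with 14 leaves have 14−1 = 13 internal nodes, so there are C_13 of them. So X = C_13 = 742900.
Pairing 12 circle points by 6 non-crossing chords gives C_6 matchings. So Y = C_6 = 132.
By the hook-length formula (or a Dyck-path bijection), SYT of shape 2×10 number C_10. So Z = C_10 = 16796.
X − Y − Z = 742900 − 132 − 16796 = 725972.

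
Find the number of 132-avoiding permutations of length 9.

4862

Permutations of [n] avoiding any single length-3 pattern are counted by C_n; here n = 9.
C_9 = C(18,9)/10 = 48620/10 = 4862.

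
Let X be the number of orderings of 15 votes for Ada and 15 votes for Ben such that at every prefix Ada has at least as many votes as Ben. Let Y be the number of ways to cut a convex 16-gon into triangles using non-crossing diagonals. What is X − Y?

7020405

Ballot sequences with n votes each where one side never trails are Dyck words, counted by C_n; here n = 15. So X = C_15 = 9694845.
Triangulations of a convex m-gon are counted by C_{m−2}; with m = 16 this is C_14. So Y = C_14 = 2674440.
X − Y = 9694845 − 2674440 = 7020405.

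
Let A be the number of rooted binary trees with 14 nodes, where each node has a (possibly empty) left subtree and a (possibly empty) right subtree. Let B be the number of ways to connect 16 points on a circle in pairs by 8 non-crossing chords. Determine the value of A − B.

Rooted binary trees with 14 nodes (each child slot possibly empty) number C_14. So A = C_14 = 2674440.
Non-crossing perfect matchings of 2n points on a circle are counted by C_n; with 16 points, n = 8. So B = C_8 = 1430.
A − B = 2674440 − 1430 = 2673010.

2673010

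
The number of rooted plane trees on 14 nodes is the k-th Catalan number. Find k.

A rooted plane tree on 14 nodes has 13 edges, and such trees are counted by C_13.

13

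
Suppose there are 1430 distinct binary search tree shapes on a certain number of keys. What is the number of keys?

8

Binary search tree shapes on n keys are counted by C_n. The Catalan number equal to 1430 is C_8.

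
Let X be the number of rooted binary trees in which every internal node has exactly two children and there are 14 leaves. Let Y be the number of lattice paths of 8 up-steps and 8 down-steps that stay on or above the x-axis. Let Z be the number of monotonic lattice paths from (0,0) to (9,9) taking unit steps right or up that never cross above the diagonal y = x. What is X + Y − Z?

739468

Full binary trees with 14 leaves have 14−1 = 13 internal nodes, so there are C_13 of them. So X = C_13 = 742900.
Dyck paths of semilength n (length 2n) are counted by C_n; here n = 8. So Y = C_8 = 1430.
Sub-diagonal monotone paths from (0,0) to (9,9) biject with Dyck paths of semilength 9, giving C_9. So Z = C_9 = 4862.
X + Y − Z = 742900 + 1430 − 4862 = 739468.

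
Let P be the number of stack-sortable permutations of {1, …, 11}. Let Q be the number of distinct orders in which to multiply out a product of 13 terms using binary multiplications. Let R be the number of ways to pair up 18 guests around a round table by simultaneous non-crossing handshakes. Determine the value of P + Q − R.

261936

Stack-sortable permutations are exactly the 231-avoiding ones, counted by C_n; here n = 11. So P = C_11 = 58786.
Parenthesizations of m factors correspond to full binary trees with m leaves, counted by C_{m−1}; m = 13 gives C_12. So Q = C_12 = 208012.
With 18 = 2·9 people, non-crossing handshake pairings are non-crossing perfect matchings on a circle, counted by C_9. So R = C_9 = 4862.
P + Q − R = 58786 + 208012 − 4862 = 261936.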